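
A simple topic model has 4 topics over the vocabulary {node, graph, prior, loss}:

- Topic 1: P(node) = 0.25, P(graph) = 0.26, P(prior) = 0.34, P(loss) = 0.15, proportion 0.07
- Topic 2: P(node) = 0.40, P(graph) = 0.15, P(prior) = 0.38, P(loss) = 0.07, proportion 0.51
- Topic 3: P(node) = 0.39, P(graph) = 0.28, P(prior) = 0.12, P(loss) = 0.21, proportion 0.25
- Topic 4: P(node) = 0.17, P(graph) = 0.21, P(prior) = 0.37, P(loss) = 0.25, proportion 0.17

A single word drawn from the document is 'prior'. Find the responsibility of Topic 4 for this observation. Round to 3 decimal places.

The responsibility of component k is w_k f_k(x) divided by Σ_j w_j f_j(x).
Component likelihoods at x = 'prior':
  L_1 = P(prior | comp) = 0.34
  L_2 = P(prior | comp) = 0.38
  L_3 = P(prior | comp) = 0.12
  L_4 = P(prior | comp) = 0.37
Multiply by the mixture weights:
  w_1·L_1 = 0.07 × 0.34 = 0.0238
  w_2·L_2 = 0.51 × 0.38 = 0.1938
  w_3·L_3 = 0.25 × 0.12 = 0.03
  w_4·L_4 = 0.17 × 0.37 = 0.0629
Normaliser: 0.0238 + 0.1938 + 0.03 + 0.0629 = 0.3105
Responsibility of Topic 4: 0.0629 / 0.3105 ≈ 0.203

0.203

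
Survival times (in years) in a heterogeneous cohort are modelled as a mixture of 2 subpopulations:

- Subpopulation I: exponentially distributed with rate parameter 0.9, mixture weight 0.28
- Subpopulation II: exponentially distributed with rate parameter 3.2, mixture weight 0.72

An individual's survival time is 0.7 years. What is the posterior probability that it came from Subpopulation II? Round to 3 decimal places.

0.646

P(component k | x) = P(Z=k)·f_k(x) / marginal(x), where marginal(x) = Σ_j P(Z=j)·f_j(x).
Evaluate each component's likelihood at the observed value:
  L_I = 0.479333
  L_II = 0.340667
Prior × likelihood for each component:
  P(Z=I)·L_I = 0.28 × 0.479333 = 0.134213
  P(Z=II)·L_II = 0.72 × 0.340667 = 0.24528
Sum: 0.134213 + 0.24528 = 0.379494
P(Subpopulation II | the observation) ≈ 0.646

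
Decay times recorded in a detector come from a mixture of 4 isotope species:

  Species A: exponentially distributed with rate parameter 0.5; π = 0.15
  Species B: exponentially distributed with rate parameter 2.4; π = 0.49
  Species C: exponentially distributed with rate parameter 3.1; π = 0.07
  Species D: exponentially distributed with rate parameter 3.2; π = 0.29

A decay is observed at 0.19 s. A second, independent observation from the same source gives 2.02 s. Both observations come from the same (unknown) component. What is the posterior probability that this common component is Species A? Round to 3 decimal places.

0.418

By Bayes' theorem, P(k | x) = π_k f_k(x) / Σ_j π_j f_j(x).
Since both observations come from the same component, the likelihood for component k is f_k(x₁)·f_k(x₂).
  L_A = [0.5·e^(−0.5·0.19) = 0.5·e^(−0.0950) = 0.454686] × [0.182109] = 0.0828027
  L_B = [2.4·e^(−2.4·0.19) = 2.4·e^(−0.4560) = 1.52115] × [0.0188257] = 0.0286368
  L_C = [3.1·e^(−3.1·0.19) = 3.1·e^(−0.5890) = 1.72013] × [0.00591302] = 0.0101712
  L_D = [3.2·e^(−3.2·0.19) = 3.2·e^(−0.6080) = 1.7422] × [0.00498736] = 0.00868899
Multiply by the mixture weights:
  π_A·L_A = 0.15 × 0.0828027 = 0.0124204
  π_B·L_B = 0.49 × 0.0286368 = 0.014032
  π_C·L_C = 0.07 × 0.0101712 = 0.000711984
  π_D·L_D = 0.29 × 0.00868899 = 0.00251981
Denominator: 0.0124204 + 0.014032 + 0.000711984 + 0.00251981 = 0.0296842
Responsibility of Species A: 0.0124204 / 0.0296842 ≈ 0.418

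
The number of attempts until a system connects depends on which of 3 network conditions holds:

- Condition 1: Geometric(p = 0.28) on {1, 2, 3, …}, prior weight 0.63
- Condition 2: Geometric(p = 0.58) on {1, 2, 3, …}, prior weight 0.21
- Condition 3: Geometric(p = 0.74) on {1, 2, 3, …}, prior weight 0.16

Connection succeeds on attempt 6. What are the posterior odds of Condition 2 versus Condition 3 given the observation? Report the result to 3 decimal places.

11.316

Only the two components matter; the odds are (π_i f_i(x)) / (π_j f_j(x)).
Geometric probabilities:
  L_1 = 0.0541777
  L_2 = 0.00758009
  L_3 = 0.000879222
Posterior odds = (π_2·L_2) / (π_3·L_3) = (0.21·0.00758009) / (0.16·0.000879222) = 0.00159182 / 0.000140675 ≈ 11.316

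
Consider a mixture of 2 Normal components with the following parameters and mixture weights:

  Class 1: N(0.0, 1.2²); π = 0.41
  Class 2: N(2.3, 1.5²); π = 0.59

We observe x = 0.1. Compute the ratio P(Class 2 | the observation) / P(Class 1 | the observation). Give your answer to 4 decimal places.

The posterior odds equal the prior odds times the likelihood ratio: (P(Z=i)/P(Z=j))·(f_i(x)/f_j(x)).
Normal densities:
  p_1 = (1/(1.2·√(2π)))·exp(−(0.1−0.0)²/(2·1.2²)) = 0.332452·exp(-0.00347) = 0.3313
  p_2 = (1/(1.5·√(2π)))·exp(−(0.1−2.3)²/(2·1.5²)) = 0.265962·exp(-1.07556) = 0.0907217
Posterior odds = (P(Z=2)·p_2) / (P(Z=1)·p_1) = (0.59·0.0907217) / (0.41·0.3313) = 0.0535258 / 0.135833 ≈ 0.3941

0.3941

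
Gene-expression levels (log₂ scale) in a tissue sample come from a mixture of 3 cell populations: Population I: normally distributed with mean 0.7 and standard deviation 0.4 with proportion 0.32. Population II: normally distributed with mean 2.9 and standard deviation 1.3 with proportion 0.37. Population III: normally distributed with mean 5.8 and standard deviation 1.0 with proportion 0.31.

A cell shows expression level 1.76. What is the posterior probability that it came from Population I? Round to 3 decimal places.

0.110

The responsibility of component k is π_k f_k(x) divided by Σ_j π_j f_j(x).
Normal densities:
  f_I = 0.0297806
  f_II = 0.208921
  f_III = 0.000113951
Weight by the priors:
  π_I·f_I = 0.32 × 0.0297806 = 0.00952979
  π_II·f_II = 0.37 × 0.208921 = 0.0773007
  π_III·f_III = 0.31 × 0.000113951 = 3.53249e-05
Sum: 0.00952979 + 0.0773007 + 3.53249e-05 = 0.0868658
P(Population I | data) ≈ 0.110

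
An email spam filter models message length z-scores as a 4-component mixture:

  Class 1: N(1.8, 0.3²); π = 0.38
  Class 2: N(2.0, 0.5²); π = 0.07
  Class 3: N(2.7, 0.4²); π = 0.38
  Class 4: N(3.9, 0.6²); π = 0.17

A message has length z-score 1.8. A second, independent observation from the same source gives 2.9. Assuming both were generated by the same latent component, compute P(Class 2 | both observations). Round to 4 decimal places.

0.2291

Posterior ∝ prior × likelihood, so P(k | x) ∝ P(Z=k) f_k(x); normalise over all components.
Since both observations come from the same component, the likelihood for component k is f_k(x₁)·f_k(x₂).
  p_1 = [(1/(0.3·√(2π)))·exp(−(1.8−1.8)²/(2·0.3²)) = 1.329808·exp(-0.00000) = 1.32981] × [0.0016009] = 0.00212889
  p_2 = [(1/(0.5·√(2π)))·exp(−(1.8−2.0)²/(2·0.5²)) = 0.797885·exp(-0.08000) = 0.73654] × [0.1579] = 0.1163
  p_3 = [(1/(0.4·√(2π)))·exp(−(1.8−2.7)²/(2·0.4²)) = 0.997356·exp(-2.53125) = 0.0793491] × [0.880163] = 0.0698402
  p_4 = [(1/(0.6·√(2π)))·exp(−(1.8−3.9)²/(2·0.6²)) = 0.664904·exp(-6.12500) = 0.00145447] × [0.165795] = 0.000241144
Unnormalised posteriors:
  P(Z=1)·p_1 = 0.38 × 0.00212889 = 0.000808979
  P(Z=2)·p_2 = 0.07 × 0.1163 = 0.008141
  P(Z=3)·p_3 = 0.38 × 0.0698402 = 0.0265393
  P(Z=4)·p_4 = 0.17 × 0.000241144 = 4.09945e-05
Denominator: 0.000808979 + 0.008141 + 0.0265393 + 4.09945e-05 = 0.0355302
P(Class 2 | x₁,x₂) = 0.008141 / 0.0355302 ≈ 0.2291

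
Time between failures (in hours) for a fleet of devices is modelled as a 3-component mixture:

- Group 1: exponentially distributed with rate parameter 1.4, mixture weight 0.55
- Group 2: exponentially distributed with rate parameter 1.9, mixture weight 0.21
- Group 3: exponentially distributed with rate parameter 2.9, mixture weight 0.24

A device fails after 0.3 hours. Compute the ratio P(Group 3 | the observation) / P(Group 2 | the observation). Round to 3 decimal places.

Posterior odds = (π_i f_i(x)) / (π_j f_j(x)); the normalising sum cancels.
Evaluate each component's likelihood at the observed value:
  f_1 = 1.4·e^(−1.4·0.3) = 1.4·e^(−0.4200) = 0.919866
  f_2 = 1.9·e^(−1.9·0.3) = 1.9·e^(−0.5700) = 1.0745
  f_3 = 2.9·e^(−2.9·0.3) = 2.9·e^(−0.8700) = 1.21496
Odds = (0.24/0.21) × (1.21496/1.0745) = 1.14286 × 1.13072 ≈ 1.292

1.292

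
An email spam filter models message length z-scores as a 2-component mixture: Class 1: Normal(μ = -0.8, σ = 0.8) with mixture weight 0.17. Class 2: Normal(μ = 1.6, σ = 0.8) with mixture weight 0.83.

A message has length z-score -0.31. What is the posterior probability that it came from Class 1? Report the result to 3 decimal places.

0.746

Posterior ∝ prior × likelihood, so P(k | x) ∝ w_k f_k(x); normalise over all components.
Evaluate each component's likelihood at the observed value:
  f_1 = 0.413386
  f_2 = 0.0288434
Unnormalised posteriors:
  w_1·f_1 = 0.17 × 0.413386 = 0.0702756
  w_2·f_2 = 0.83 × 0.0288434 = 0.02394
Sum: 0.0702756 + 0.02394 = 0.0942157
P(Class 1 | the observation) = 0.0702756 / 0.0942157 ≈ 0.746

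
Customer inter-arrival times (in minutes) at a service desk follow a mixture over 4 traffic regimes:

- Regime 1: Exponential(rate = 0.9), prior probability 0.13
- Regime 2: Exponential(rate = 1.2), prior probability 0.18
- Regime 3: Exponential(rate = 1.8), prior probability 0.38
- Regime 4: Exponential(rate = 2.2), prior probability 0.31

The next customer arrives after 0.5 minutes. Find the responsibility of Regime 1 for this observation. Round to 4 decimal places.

0.1068

P(component k | x) = π_k·f_k(x) / marginal(x), where marginal(x) = Σ_j π_j·f_j(x).
Evaluate each component's likelihood at the observed value:
  p_1 = 0.573865
  p_2 = 0.658574
  p_3 = 0.731825
  p_4 = 0.732316
Unnormalised posteriors:
  π_1·p_1 = 0.13 × 0.573865 = 0.0746025
  π_2·p_2 = 0.18 × 0.658574 = 0.118543
  π_3·p_3 = 0.38 × 0.731825 = 0.278094
  π_4·p_4 = 0.31 × 0.732316 = 0.227018
Marginal: 0.0746025 + 0.118543 + 0.278094 + 0.227018 = 0.698258
So the posterior for Regime 1 is 0.0746025 / 0.698258 ≈ 0.1068.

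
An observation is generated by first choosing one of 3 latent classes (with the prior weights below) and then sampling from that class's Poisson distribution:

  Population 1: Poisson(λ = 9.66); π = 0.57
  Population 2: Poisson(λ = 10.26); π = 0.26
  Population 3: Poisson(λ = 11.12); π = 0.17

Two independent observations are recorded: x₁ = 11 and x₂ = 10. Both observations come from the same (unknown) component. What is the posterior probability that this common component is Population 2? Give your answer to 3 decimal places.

0.271

Apply Bayes' rule: the posterior for each component is proportional to its prior times its likelihood at x.
Since both observations come from the same component, the likelihood for component k is f_k(x₁)·f_k(x₂).
  f_1 = [e^(−9.66)·9.66^11/11! = 0.109221] × [0.124372] = 0.0135841
  f_2 = [e^(−10.26)·10.26^11/11! = 0.116306] × [0.124695] = 0.0145028
  f_3 = [e^(−11.12)·11.12^11/11! = 0.119301] × [0.118013] = 0.014079
Multiply by the mixture weights:
  π_1·f_1 = 0.57 × 0.0135841 = 0.00774295
  π_2·f_2 = 0.26 × 0.0145028 = 0.00377074
  π_3·f_3 = 0.17 × 0.014079 = 0.00239343
Denominator: 0.00774295 + 0.00377074 + 0.00239343 = 0.0139071
Responsibility of Population 2: 0.00377074 / 0.0139071 ≈ 0.271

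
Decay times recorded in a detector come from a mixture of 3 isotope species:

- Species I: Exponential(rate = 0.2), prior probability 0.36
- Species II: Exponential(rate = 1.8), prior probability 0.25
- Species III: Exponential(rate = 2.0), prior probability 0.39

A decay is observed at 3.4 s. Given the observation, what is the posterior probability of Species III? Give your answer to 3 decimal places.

0.023

Apply Bayes' rule: the posterior for each component is proportional to its prior times its likelihood at x.
Component likelihoods at x = 3.4 s:
  p_I = 0.2·e^(−0.2·3.4) = 0.2·e^(−0.6800) = 0.101323
  p_II = 1.8·e^(−1.8·3.4) = 1.8·e^(−6.1200) = 0.00395722
  p_III = 2.0·e^(−2.0·3.4) = 2.0·e^(−6.8000) = 0.00222755
Weight by the priors:
  π_I·p_I = 0.36 × 0.101323 = 0.0364764
  π_II·p_II = 0.25 × 0.00395722 = 0.000989305
  π_III·p_III = 0.39 × 0.00222755 = 0.000868745
Sum: 0.0364764 + 0.000989305 + 0.000868745 = 0.0383345
P(Species III | x) = 0.000868745 / 0.0383345 ≈ 0.023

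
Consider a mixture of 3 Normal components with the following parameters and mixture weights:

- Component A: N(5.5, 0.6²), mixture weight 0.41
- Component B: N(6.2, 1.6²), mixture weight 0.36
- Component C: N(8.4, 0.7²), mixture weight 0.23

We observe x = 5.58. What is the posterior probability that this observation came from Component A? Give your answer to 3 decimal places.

The responsibility of component k is P(Z=k) f_k(x) divided by Σ_j P(Z=j) f_j(x).
Normal densities:
  p_A = 0.65902
  p_B = 0.231304
  p_C = 0.000170469
Prior × likelihood for each component:
  P(Z=A)·p_A = 0.41 × 0.65902 = 0.270198
  P(Z=B)·p_B = 0.36 × 0.231304 = 0.0832696
  P(Z=C)·p_C = 0.23 × 0.000170469 = 3.92079e-05
Normaliser: 0.270198 + 0.0832696 + 3.92079e-05 = 0.353507
Responsibility of Component A: 0.270198 / 0.353507 ≈ 0.764

0.764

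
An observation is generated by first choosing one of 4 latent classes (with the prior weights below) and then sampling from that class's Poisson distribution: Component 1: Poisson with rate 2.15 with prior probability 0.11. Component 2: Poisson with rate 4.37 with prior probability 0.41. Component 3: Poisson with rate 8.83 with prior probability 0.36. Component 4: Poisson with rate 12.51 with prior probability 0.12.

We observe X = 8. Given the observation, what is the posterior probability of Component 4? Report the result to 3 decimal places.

0.091

P(component k | x) = w_k·f_k(x) / marginal(x), where marginal(x) = Σ_j w_j·f_j(x).
Evaluate each component's likelihood at the observed value:
  f_1 = 0.00131903
  f_2 = 0.0417315
  f_3 = 0.134074
  f_4 = 0.0548926
Unnormalised posteriors:
  w_1·f_1 = 0.11 × 0.00131903 = 0.000145093
  w_2·f_2 = 0.41 × 0.0417315 = 0.0171099
  w_3·f_3 = 0.36 × 0.134074 = 0.0482667
  w_4·f_4 = 0.12 × 0.0548926 = 0.00658711
Normaliser: 0.000145093 + 0.0171099 + 0.0482667 + 0.00658711 = 0.0721088
So the posterior for Component 4 is 0.00658711 / 0.0721088 ≈ 0.091.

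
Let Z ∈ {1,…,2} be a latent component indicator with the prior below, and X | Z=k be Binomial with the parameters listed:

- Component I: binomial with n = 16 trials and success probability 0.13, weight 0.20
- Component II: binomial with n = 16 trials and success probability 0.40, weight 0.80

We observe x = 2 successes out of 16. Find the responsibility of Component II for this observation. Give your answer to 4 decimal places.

Posterior ∝ prior × likelihood, so P(k | x) ∝ P(Z=k) f_k(x); normalise over all components.
Binomial probabilities:
  f_I = C(16,2)·0.13^2·0.87^14 = 120·0.0169·0.142321 = 0.288627
  f_II = C(16,2)·0.40^2·0.60^14 = 120·0.16·0.000783642 = 0.0150459
Prior × likelihood for each component:
  P(Z=I)·f_I = 0.20 × 0.288627 = 0.0577255
  P(Z=II)·f_II = 0.80 × 0.0150459 = 0.0120367
Marginal: 0.0577255 + 0.0120367 = 0.0697622
P(Component II | 2 successes out of 16) = 0.0120367 / 0.0697622 ≈ 0.1725

0.1725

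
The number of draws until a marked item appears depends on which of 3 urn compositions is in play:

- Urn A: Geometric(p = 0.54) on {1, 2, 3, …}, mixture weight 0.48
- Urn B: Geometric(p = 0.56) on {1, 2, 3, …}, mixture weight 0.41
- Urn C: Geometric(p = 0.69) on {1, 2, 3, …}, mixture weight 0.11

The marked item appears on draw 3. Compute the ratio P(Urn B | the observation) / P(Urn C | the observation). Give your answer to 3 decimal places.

Posterior odds = (π_i f_i(x)) / (π_j f_j(x)); the normalising sum cancels.
Evaluate each component's likelihood at the observed value:
  p_A = 0.114264
  p_B = 0.108416
  p_C = 0.066309
Posterior odds = (π_B·p_B) / (π_C·p_C) = (0.41·0.108416) / (0.11·0.066309) = 0.0444506 / 0.00729399 ≈ 6.094

6.094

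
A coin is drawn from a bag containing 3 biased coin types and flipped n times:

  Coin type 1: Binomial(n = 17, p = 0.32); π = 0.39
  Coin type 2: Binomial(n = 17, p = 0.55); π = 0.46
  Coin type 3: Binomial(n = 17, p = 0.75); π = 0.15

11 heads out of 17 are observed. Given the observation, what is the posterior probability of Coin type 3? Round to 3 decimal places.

P(component k | x) = π_k·f_k(x) / marginal(x), where marginal(x) = Σ_j π_j·f_j(x).
Binomial probabilities:
  p_1 = C(17,11)·0.32^11·0.68^6 = 12376·3.60288e-06·0.0988675 = 0.00440843
  p_2 = C(17,11)·0.55^11·0.45^6 = 12376·0.00139312·0.00830377 = 0.143168
  p_3 = C(17,11)·0.75^11·0.25^6 = 12376·0.0422351·0.000244141 = 0.127613
Prior × likelihood for each component:
  π_1·p_1 = 0.39 × 0.00440843 = 0.00171929
  π_2·p_2 = 0.46 × 0.143168 = 0.0658571
  π_3·p_3 = 0.15 × 0.127613 = 0.0191419
Normaliser: 0.00171929 + 0.0658571 + 0.0191419 = 0.0867183
P(Coin type 3 | data) ≈ 0.221

0.221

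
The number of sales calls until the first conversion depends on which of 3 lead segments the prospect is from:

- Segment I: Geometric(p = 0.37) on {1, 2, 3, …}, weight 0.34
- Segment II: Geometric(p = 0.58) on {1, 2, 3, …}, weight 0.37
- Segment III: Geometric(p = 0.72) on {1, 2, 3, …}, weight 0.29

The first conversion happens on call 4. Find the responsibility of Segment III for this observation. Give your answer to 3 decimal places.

0.088

Posterior ∝ prior × likelihood, so P(k | x) ∝ P(Z=k) f_k(x); normalise over all components.
Evaluate each component's likelihood at the observed value:
  f_I = 0.0925174
  f_II = 0.042971
  f_III = 0.0158054
Multiply by the mixture weights:
  P(Z=I)·f_I = 0.34 × 0.0925174 = 0.0314559
  P(Z=II)·f_II = 0.37 × 0.042971 = 0.0158993
  P(Z=III)·f_III = 0.29 × 0.0158054 = 0.00458358
Normaliser: 0.0314559 + 0.0158993 + 0.00458358 = 0.0519388
Responsibility of Segment III: 0.00458358 / 0.0519388 ≈ 0.088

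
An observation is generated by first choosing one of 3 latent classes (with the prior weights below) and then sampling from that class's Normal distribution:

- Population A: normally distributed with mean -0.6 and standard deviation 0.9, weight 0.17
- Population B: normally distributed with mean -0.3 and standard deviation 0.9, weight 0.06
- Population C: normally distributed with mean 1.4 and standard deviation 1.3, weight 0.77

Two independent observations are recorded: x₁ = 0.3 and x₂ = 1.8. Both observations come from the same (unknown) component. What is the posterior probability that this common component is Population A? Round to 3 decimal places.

0.012

By Bayes' theorem, P(k | x) = P(Z=k) f_k(x) / Σ_j P(Z=j) f_j(x).
Since both observations come from the same component, the likelihood for component k is f_k(x₁)·f_k(x₂).
  L_A = [0.268856] × [0.0126622] = 0.00340431
  L_B = [0.354942] × [0.0291354] = 0.0103414
  L_C = [0.214533] × [0.29269] = 0.0627918
Weight by the priors:
  P(Z=A)·L_A = 0.17 × 0.00340431 = 0.000578734
  P(Z=B)·L_B = 0.06 × 0.0103414 = 0.000620484
  P(Z=C)·L_C = 0.77 × 0.0627918 = 0.0483497
Denominator: 0.000578734 + 0.000620484 + 0.0483497 = 0.0495489
P(Population A | x₁, x₂) ≈ 0.012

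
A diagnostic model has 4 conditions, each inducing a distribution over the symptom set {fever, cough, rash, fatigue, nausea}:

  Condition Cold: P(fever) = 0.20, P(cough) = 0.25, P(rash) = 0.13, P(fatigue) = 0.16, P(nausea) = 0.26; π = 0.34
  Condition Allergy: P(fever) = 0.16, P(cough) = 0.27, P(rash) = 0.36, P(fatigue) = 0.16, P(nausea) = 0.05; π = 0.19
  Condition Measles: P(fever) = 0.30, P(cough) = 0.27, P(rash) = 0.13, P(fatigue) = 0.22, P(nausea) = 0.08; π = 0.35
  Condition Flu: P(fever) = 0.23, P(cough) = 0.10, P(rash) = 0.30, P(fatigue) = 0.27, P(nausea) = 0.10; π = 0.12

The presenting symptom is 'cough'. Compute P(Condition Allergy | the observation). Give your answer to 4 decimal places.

0.2113

Apply Bayes' rule: the posterior for each component is proportional to its prior times its likelihood at x.
Component likelihoods at x = 'cough':
  L_Cold = P(cough | comp) = 0.25
  L_Allergy = P(cough | comp) = 0.27
  L_Measles = P(cough | comp) = 0.27
  L_Flu = P(cough | comp) = 0.10
Prior × likelihood for each component:
  w_Cold·L_Cold = 0.34 × 0.25 = 0.085
  w_Allergy·L_Allergy = 0.19 × 0.27 = 0.0513
  w_Measles·L_Measles = 0.35 × 0.27 = 0.0945
  w_Flu·L_Flu = 0.12 × 0.1 = 0.012
Denominator: 0.085 + 0.0513 + 0.0945 + 0.012 = 0.2428
So the posterior for Condition Allergy is 0.0513 / 0.2428 ≈ 0.2113.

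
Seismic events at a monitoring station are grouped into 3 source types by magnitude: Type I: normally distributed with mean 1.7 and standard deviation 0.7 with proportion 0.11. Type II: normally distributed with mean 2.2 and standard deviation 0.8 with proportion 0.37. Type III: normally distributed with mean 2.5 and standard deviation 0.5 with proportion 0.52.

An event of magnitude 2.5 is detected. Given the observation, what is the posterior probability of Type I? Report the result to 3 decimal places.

0.053

P(component k | x) = π_k·f_k(x) / marginal(x), where marginal(x) = Σ_j π_j·f_j(x).
Component likelihoods at x = 2.5:
  p_I = (1/(0.7·√(2π)))·exp(−(2.5−1.7)²/(2·0.7²)) = 0.569918·exp(-0.65306) = 0.296614
  p_II = (1/(0.8·√(2π)))·exp(−(2.5−2.2)²/(2·0.8²)) = 0.498678·exp(-0.07031) = 0.464819
  p_III = (1/(0.5·√(2π)))·exp(−(2.5−2.5)²/(2·0.5²)) = 0.797885·exp(-0.00000) = 0.797885
Weight by the priors:
  π_I·p_I = 0.11 × 0.296614 = 0.0326275
  π_II·p_II = 0.37 × 0.464819 = 0.171983
  π_III·p_III = 0.52 × 0.797885 = 0.4149
Normaliser: 0.0326275 + 0.171983 + 0.4149 = 0.61951
So the posterior for Type I is 0.0326275 / 0.61951 ≈ 0.053.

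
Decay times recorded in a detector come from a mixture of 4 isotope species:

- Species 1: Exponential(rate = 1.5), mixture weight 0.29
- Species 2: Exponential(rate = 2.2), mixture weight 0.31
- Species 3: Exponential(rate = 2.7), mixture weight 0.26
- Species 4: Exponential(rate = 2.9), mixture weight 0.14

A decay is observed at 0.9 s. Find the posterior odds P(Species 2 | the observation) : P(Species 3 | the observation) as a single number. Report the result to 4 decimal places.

The posterior odds equal the prior odds times the likelihood ratio: (π_i/π_j)·(f_i(x)/f_j(x)).
Exponential densities:
  f_1 = 1.5·e^(−1.5·0.9) = 1.5·e^(−1.3500) = 0.38886
  f_2 = 2.2·e^(−2.2·0.9) = 2.2·e^(−1.9800) = 0.303752
  f_3 = 2.7·e^(−2.7·0.9) = 2.7·e^(−2.4300) = 0.237699
  f_4 = 2.9·e^(−2.9·0.9) = 2.9·e^(−2.6100) = 0.21325
0.0941632 / 0.0618019 ≈ 1.5236

1.5236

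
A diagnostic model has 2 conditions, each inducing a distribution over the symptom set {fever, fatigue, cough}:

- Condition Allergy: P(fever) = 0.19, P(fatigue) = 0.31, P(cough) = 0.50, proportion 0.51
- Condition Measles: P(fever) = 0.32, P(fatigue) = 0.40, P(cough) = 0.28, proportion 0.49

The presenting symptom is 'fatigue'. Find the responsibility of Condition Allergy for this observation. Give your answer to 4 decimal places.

0.4465

Apply Bayes' rule: the posterior for each component is proportional to its prior times its likelihood at x.
Component likelihoods at x = 'fatigue':
  p_Allergy = 0.31
  p_Measles = 0.4
Weight by the priors:
  w_Allergy·p_Allergy = 0.51 × 0.31 = 0.1581
  w_Measles·p_Measles = 0.49 × 0.4 = 0.196
Normaliser: 0.1581 + 0.196 = 0.3541
P(Condition Allergy | the observation) ≈ 0.4465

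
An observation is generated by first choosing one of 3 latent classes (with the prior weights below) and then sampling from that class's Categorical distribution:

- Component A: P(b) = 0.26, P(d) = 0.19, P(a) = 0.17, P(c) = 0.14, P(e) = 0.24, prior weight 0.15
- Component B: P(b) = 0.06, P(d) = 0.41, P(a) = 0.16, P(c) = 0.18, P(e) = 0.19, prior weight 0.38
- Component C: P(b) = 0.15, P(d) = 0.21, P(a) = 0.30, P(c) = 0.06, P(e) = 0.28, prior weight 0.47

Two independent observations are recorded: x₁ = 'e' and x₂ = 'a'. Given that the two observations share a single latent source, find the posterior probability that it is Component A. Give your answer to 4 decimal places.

0.1071

P(component k | x) = π_k·f_k(x) / marginal(x), where marginal(x) = Σ_j π_j·f_j(x).
Since both observations come from the same component, the likelihood for component k is f_k(x₁)·f_k(x₂).
  L_A = [P(e | comp) = 0.24] × [0.17] = 0.0408
  L_B = [P(e | comp) = 0.19] × [0.16] = 0.0304
  L_C = [P(e | comp) = 0.28] × [0.3] = 0.084
Multiply by the mixture weights:
  π_A·L_A = 0.15 × 0.0408 = 0.00612
  π_B·L_B = 0.38 × 0.0304 = 0.011552
  π_C·L_C = 0.47 × 0.084 = 0.03948
Denominator: 0.00612 + 0.011552 + 0.03948 = 0.057152
Responsibility of Component A: 0.00612 / 0.057152 ≈ 0.1071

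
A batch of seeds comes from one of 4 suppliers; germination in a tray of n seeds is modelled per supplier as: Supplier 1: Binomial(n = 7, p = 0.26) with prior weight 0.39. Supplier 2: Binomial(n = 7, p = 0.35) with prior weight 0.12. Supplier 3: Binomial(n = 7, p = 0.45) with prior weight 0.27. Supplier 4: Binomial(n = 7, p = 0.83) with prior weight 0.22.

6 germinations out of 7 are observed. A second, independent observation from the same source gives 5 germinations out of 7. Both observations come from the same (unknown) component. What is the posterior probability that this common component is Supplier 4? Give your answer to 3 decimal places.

0.950

By Bayes' theorem, P(k | x) = P(Z=k) f_k(x) / Σ_j P(Z=j) f_j(x).
Since both observations come from the same component, the likelihood for component k is f_k(x₁)·f_k(x₂).
  L_1 = [0.00160018] × [0.0136631] = 2.18635e-05
  L_2 = [0.00836411] × [0.0466] = 0.000389768
  L_3 = [0.0319695] × [0.117221] = 0.00374751
  L_4 = [0.389059] × [0.23906] = 0.0930086
Prior × likelihood for each component:
  P(Z=1)·L_1 = 0.39 × 2.18635e-05 = 8.52676e-06
  P(Z=2)·L_2 = 0.12 × 0.000389768 = 4.67721e-05
  P(Z=3)·L_3 = 0.27 × 0.00374751 = 0.00101183
  P(Z=4)·L_4 = 0.22 × 0.0930086 = 0.0204619
Normaliser: 8.52676e-06 + 4.67721e-05 + 0.00101183 + 0.0204619 = 0.021529
Responsibility of Supplier 4: 0.0204619 / 0.021529 ≈ 0.950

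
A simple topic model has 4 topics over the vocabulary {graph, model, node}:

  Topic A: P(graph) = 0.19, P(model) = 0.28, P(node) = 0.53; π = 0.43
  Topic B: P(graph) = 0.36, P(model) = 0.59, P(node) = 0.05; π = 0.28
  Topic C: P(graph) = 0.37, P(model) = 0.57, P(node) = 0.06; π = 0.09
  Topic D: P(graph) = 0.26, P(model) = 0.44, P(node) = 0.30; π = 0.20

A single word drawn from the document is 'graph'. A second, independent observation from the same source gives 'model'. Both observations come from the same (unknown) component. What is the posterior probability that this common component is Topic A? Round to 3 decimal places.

0.184

P(component k | x) = π_k·f_k(x) / marginal(x), where marginal(x) = Σ_j π_j·f_j(x).
Since both observations come from the same component, the likelihood for component k is f_k(x₁)·f_k(x₂).
  p_A = [0.19] × [0.28] = 0.0532
  p_B = [0.36] × [0.59] = 0.2124
  p_C = [0.37] × [0.57] = 0.2109
  p_D = [0.26] × [0.44] = 0.1144
Prior × likelihood for each component:
  π_A·p_A = 0.43 × 0.0532 = 0.022876
  π_B·p_B = 0.28 × 0.2124 = 0.059472
  π_C·p_C = 0.09 × 0.2109 = 0.018981
  π_D·p_D = 0.20 × 0.1144 = 0.02288
Evidence: 0.022876 + 0.059472 + 0.018981 + 0.02288 = 0.124209
So the posterior for Topic A is 0.022876 / 0.124209 ≈ 0.184.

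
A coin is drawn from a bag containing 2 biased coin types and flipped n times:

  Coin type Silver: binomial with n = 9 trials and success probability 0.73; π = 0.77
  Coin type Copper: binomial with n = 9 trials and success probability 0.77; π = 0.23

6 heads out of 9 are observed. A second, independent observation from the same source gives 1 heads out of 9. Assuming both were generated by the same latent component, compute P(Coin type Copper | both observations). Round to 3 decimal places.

Apply Bayes' rule: the posterior for each component is proportional to its prior times its likelihood at x.
Since both observations come from the same component, the likelihood for component k is f_k(x₁)·f_k(x₂).
  p_Silver = [0.250212] × [0.000185556] = 4.64283e-05
  p_Copper = [0.213014] × [5.42695e-05] = 1.15601e-05
Multiply by the mixture weights:
  w_Silver·p_Silver = 0.77 × 4.64283e-05 = 3.57498e-05
  w_Copper·p_Copper = 0.23 × 1.15601e-05 = 2.65883e-06
Sum: 3.57498e-05 + 2.65883e-06 = 3.84087e-05
Responsibility of Coin type Copper: 2.65883e-06 / 3.84087e-05 ≈ 0.069

0.069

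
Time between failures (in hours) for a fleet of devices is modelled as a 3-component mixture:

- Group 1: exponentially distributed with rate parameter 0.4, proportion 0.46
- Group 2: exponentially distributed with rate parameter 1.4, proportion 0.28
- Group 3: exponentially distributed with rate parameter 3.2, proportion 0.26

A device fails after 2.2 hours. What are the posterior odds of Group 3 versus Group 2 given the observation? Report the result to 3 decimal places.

0.040

Since P(k|x) ∝ π_k f_k(x), the posterior odds are π_i f_i(x) / (π_j f_j(x)).
Component likelihoods at x = 2.2 hours:
  L_1 = 0.165913
  L_2 = 0.064343
  L_3 = 0.0028036
0.000728937 / 0.018016 ≈ 0.040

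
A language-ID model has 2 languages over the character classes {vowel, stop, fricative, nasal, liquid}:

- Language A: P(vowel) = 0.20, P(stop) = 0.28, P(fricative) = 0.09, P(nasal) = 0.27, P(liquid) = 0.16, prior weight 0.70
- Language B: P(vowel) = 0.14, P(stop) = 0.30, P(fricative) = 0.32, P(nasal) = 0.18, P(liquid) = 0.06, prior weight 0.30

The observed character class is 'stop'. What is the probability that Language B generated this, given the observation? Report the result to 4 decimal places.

0.3147

Posterior ∝ prior × likelihood, so P(k | x) ∝ π_k f_k(x); normalise over all components.
Categorical probabilities:
  L_A = 0.28
  L_B = 0.3
Weight by the priors:
  π_A·L_A = 0.70 × 0.28 = 0.196
  π_B·L_B = 0.30 × 0.3 = 0.09
Denominator: 0.196 + 0.09 = 0.286
Responsibility of Language B: 0.09 / 0.286 ≈ 0.3147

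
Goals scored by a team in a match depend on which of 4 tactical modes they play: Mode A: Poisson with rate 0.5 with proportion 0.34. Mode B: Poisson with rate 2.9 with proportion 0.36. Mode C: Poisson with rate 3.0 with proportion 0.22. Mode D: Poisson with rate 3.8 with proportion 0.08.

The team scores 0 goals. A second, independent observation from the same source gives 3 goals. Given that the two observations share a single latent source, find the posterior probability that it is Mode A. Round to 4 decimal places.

The responsibility of component k is P(Z=k) f_k(x) divided by Σ_j P(Z=j) f_j(x).
Since both observations come from the same component, the likelihood for component k is f_k(x₁)·f_k(x₂).
  L_A = [0.606531] × [0.0126361] = 0.00766416
  L_B = [0.0550232] × [0.22366] = 0.0123065
  L_C = [0.0497871] × [0.224042] = 0.0111544
  L_D = [0.0223708] × [0.204588] = 0.0045768
Multiply by the mixture weights:
  P(Z=A)·L_A = 0.34 × 0.00766416 = 0.00260581
  P(Z=B)·L_B = 0.36 × 0.0123065 = 0.00443034
  P(Z=C)·L_C = 0.22 × 0.0111544 = 0.00245396
  P(Z=D)·L_D = 0.08 × 0.0045768 = 0.000366144
Evidence: 0.00260581 + 0.00443034 + 0.00245396 + 0.000366144 = 0.00985626
Responsibility of Mode A: 0.00260581 / 0.00985626 ≈ 0.2644

0.2644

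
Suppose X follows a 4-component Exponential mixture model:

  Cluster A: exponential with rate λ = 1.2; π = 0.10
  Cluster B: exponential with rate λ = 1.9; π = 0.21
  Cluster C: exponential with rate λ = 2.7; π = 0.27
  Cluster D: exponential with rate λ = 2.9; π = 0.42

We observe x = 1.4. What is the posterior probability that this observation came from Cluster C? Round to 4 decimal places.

0.1892

P(component k | x) = w_k·f_k(x) / marginal(x), where marginal(x) = Σ_j w_j·f_j(x).
Evaluate each component's likelihood at the observed value:
  L_A = 1.2·e^(−1.2·1.4) = 1.2·e^(−1.6800) = 0.223649
  L_B = 1.9·e^(−1.9·1.4) = 1.9·e^(−2.6600) = 0.132902
  L_C = 2.7·e^(−2.7·1.4) = 2.7·e^(−3.7800) = 0.0616213
  L_D = 2.9·e^(−2.9·1.4) = 2.9·e^(−4.0600) = 0.0500222
Weight by the priors:
  w_A·L_A = 0.10 × 0.223649 = 0.0223649
  w_B·L_B = 0.21 × 0.132902 = 0.0279093
  w_C·L_C = 0.27 × 0.0616213 = 0.0166377
  w_D·L_D = 0.42 × 0.0500222 = 0.0210093
Denominator: 0.0223649 + 0.0279093 + 0.0166377 + 0.0210093 = 0.0879213
So the posterior for Cluster C is 0.0166377 / 0.0879213 ≈ 0.1892.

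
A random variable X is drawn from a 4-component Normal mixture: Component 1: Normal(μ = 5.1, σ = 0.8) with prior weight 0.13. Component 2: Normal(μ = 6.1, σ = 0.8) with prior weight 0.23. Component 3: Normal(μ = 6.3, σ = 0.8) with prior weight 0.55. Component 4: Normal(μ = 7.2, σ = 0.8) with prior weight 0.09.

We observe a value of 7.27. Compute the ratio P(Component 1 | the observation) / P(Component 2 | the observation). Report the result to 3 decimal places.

0.042

Since P(k|x) ∝ π_k f_k(x), the posterior odds are π_i f_i(x) / (π_j f_j(x)).
Normal densities:
  L_1 = (1/(0.8·√(2π)))·exp(−(7.27−5.1)²/(2·0.8²)) = 0.498678·exp(-3.67883) = 0.0125929
  L_2 = (1/(0.8·√(2π)))·exp(−(7.27−6.1)²/(2·0.8²)) = 0.498678·exp(-1.06945) = 0.171144
  L_3 = (1/(0.8·√(2π)))·exp(−(7.27−6.3)²/(2·0.8²)) = 0.498678·exp(-0.73508) = 0.2391
  L_4 = (1/(0.8·√(2π)))·exp(−(7.27−7.2)²/(2·0.8²)) = 0.498678·exp(-0.00383) = 0.496772
0.00163708 / 0.0393632 ≈ 0.042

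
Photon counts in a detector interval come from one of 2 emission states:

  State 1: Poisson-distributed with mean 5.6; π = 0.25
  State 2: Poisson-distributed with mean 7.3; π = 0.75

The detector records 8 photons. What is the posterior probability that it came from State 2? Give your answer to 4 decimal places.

Apply Bayes' rule: the posterior for each component is proportional to its prior times its likelihood at x.
Evaluate each component's likelihood at the observed value:
  L_1 = 0.0887022
  L_2 = 0.135118
Weight by the priors:
  π_1·L_1 = 0.25 × 0.0887022 = 0.0221756
  π_2·L_2 = 0.75 × 0.135118 = 0.101338
Evidence: 0.0221756 + 0.101338 = 0.123514
P(State 2 | x) = 0.101338 / 0.123514 ≈ 0.8205

0.8205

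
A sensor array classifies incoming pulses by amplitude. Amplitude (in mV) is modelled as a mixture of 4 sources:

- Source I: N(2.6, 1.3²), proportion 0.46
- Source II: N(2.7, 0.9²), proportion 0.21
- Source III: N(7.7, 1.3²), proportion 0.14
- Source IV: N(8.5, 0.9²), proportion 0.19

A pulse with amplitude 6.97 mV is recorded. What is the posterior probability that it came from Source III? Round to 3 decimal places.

0.643

By Bayes' theorem, P(k | x) = w_k f_k(x) / Σ_j w_j f_j(x).
Evaluate each component's likelihood at the observed value:
  f_I = 0.00107948
  f_II = 5.73769e-06
  f_III = 0.262117
  f_IV = 0.104499
Prior × likelihood for each component:
  w_I·f_I = 0.46 × 0.00107948 = 0.000496562
  w_II·f_II = 0.21 × 5.73769e-06 = 1.20491e-06
  w_III·f_III = 0.14 × 0.262117 = 0.0366963
  w_IV·f_IV = 0.19 × 0.104499 = 0.0198548
Sum: 0.000496562 + 1.20491e-06 + 0.0366963 + 0.0198548 = 0.0570489
Responsibility of Source III: 0.0366963 / 0.0570489 ≈ 0.643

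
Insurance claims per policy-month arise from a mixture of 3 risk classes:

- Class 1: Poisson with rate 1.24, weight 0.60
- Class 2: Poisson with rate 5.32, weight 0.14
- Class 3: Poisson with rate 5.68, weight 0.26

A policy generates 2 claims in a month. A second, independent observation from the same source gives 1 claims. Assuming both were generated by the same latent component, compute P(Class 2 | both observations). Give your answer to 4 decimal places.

Posterior ∝ prior × likelihood, so P(k | x) ∝ π_k f_k(x); normalise over all components.
Since both observations come from the same component, the likelihood for component k is f_k(x₁)·f_k(x₂).
  p_1 = [0.222479] × [0.358836] = 0.0798334
  p_2 = [0.0692383] × [0.0260294] = 0.00180224
  p_3 = [0.0550648] × [0.019389] = 0.00106765
Weight by the priors:
  π_1·p_1 = 0.60 × 0.0798334 = 0.0479001
  π_2·p_2 = 0.14 × 0.00180224 = 0.000252313
  π_3·p_3 = 0.26 × 0.00106765 = 0.00027759
Denominator: 0.0479001 + 0.000252313 + 0.00027759 = 0.04843
P(Class 2 | x) = 0.000252313 / 0.04843 ≈ 0.0052

0.0052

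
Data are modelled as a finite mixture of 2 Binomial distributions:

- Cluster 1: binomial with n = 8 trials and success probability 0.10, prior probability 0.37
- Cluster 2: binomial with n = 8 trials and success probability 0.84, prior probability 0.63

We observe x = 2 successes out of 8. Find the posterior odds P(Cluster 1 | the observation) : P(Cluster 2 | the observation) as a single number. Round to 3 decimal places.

Posterior odds = (π_i f_i(x)) / (π_j f_j(x)); the normalising sum cancels.
Evaluate each component's likelihood at the observed value:
  L_1 = C(8,2)·0.10^2·0.90^6 = 28·0.01·0.531441 = 0.148803
  L_2 = C(8,2)·0.84^2·0.16^6 = 28·0.7056·1.67772e-05 = 0.000331464
0.0550573 / 0.000208822 ≈ 263.656

263.656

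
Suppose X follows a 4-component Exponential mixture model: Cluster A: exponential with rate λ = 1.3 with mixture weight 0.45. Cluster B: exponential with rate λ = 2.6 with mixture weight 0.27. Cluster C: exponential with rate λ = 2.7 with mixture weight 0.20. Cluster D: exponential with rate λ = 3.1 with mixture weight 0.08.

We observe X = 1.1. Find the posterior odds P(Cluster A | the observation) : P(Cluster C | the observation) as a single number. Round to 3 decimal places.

5.053

Since P(k|x) ∝ π_k f_k(x), the posterior odds are π_i f_i(x) / (π_j f_j(x)).
Evaluate each component's likelihood at the observed value:
  L_A = 1.3·e^(−1.3·1.1) = 1.3·e^(−1.4300) = 0.311102
  L_B = 2.6·e^(−2.6·1.1) = 2.6·e^(−2.8600) = 0.148899
  L_C = 2.7·e^(−2.7·1.1) = 2.7·e^(−2.9700) = 0.138519
  L_D = 3.1·e^(−3.1·1.1) = 3.1·e^(−3.4100) = 0.102428
Odds = (0.45/0.20) × (0.311102/0.138519) = 2.25 × 2.24591 ≈ 5.053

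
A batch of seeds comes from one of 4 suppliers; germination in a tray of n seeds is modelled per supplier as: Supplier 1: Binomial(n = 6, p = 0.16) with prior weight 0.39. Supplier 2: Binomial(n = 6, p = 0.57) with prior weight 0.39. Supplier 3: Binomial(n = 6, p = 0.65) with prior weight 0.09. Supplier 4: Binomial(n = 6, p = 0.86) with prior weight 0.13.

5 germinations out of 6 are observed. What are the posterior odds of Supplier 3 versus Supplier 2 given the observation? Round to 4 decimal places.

The posterior odds equal the prior odds times the likelihood ratio: (w_i/w_j)·(f_i(x)/f_j(x)).
Component likelihoods at x = 5 germinations out of 6:
  f_1 = 0.000528482
  f_2 = 0.155237
  f_3 = 0.243661
  f_4 = 0.395159
0.0219295 / 0.0605423 ≈ 0.3622

0.3622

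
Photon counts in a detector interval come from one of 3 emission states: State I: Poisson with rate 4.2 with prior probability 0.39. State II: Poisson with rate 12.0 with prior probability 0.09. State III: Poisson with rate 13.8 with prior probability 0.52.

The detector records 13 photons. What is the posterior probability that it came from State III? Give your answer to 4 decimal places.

P(component k | x) = P(Z=k)·f_k(x) / marginal(x), where marginal(x) = Σ_j P(Z=j)·f_j(x).
Component likelihoods at x = 13 photons:
  p_I = e^(−4.2)·4.2^13/13! = 0.000304736
  p_II = e^(−12.0)·12.0^13/13! = 0.10557
  p_III = e^(−13.8)·13.8^13/13! = 0.10737
Unnormalised posteriors:
  P(Z=I)·p_I = 0.39 × 0.000304736 = 0.000118847
  P(Z=II)·p_II = 0.09 × 0.10557 = 0.00950133
  P(Z=III)·p_III = 0.52 × 0.10737 = 0.0558325
Evidence: 0.000118847 + 0.00950133 + 0.0558325 = 0.0654527
P(State III | x) ≈ 0.8530

0.8530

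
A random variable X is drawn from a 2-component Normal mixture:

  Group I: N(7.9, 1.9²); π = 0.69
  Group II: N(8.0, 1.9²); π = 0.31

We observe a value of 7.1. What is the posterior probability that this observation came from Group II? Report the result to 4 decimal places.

0.3050

Apply Bayes' rule: the posterior for each component is proportional to its prior times its likelihood at x.
Evaluate each component's likelihood at the observed value:
  f_I = 0.192158
  f_II = 0.187687
Weight by the priors:
  P(Z=I)·f_I = 0.69 × 0.192158 = 0.132589
  P(Z=II)·f_II = 0.31 × 0.187687 = 0.0581829
Marginal: 0.132589 + 0.0581829 = 0.190772
Responsibility of Group II: 0.0581829 / 0.190772 ≈ 0.3050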